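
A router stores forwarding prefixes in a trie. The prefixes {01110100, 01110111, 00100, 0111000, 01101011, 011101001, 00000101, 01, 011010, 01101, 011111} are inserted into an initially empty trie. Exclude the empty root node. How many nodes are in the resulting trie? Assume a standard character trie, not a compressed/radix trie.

30

Count nodes per top-level branch (shared prefixes stored once):
  '0'-branch (00000101, 00100, 01, 01101, 011010, 01101011, 0111000, 01110100, 011101001, 01110111, 011111): 30 nodes
Sum: 30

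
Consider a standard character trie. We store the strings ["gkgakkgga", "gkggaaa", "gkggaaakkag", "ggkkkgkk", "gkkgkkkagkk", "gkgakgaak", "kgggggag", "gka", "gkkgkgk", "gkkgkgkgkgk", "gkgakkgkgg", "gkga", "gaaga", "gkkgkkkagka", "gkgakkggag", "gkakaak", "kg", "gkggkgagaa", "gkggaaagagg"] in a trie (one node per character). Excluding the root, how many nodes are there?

For each word, the new-node count is its length minus the longest prefix already in the trie:
  "gkgakkgga" → 9 new (g, k, g, a, k, k, g, g, a)
  "gkggaaa" → prefix "gkg" already present; 4 new (g, a, a, a)
  "gkggaaakkag" → prefix "gkggaaa" already present; 4 new (k, k, a, g)
  "ggkkkgkk" → prefix "g" already present; 7 new (g, k, k, k, g, k, k)
  "gkkgkkkagkk" → prefix "gk" already present; 9 new (k, g, k, k, k, a, g, k, k)
  "gkgakgaak" → prefix "gkgak" already present; 4 new (g, a, a, k)
  "kgggggag" → 8 new (k, g, g, g, g, g, a, g)
  "gka" → prefix "gk" already present; 1 new (a)
  "gkkgkgk" → prefix "gkkgk" already present; 2 new (g, k)
  "gkkgkgkgkgk" → prefix "gkkgkgk" already present; 4 new (g, k, g, k)
  "gkgakkgkgg" → prefix "gkgakkg" already present; 3 new (k, g, g)
  "gkga" → prefix "gkga" already present; 0 new (none)
  "gaaga" → prefix "g" already present; 4 new (a, a, g, a)
  "gkkgkkkagka" → prefix "gkkgkkkagk" already present; 1 new (a)
  "gkgakkggag" → prefix "gkgakkgga" already present; 1 new (g)
  "gkakaak" → prefix "gka" already present; 4 new (k, a, a, k)
  "kg" → prefix "kg" already present; 0 new (none)
  "gkggkgagaa" → prefix "gkgg" already present; 6 new (k, g, a, g, a, a)
  "gkggaaagagg" → prefix "gkggaaa" already present; 4 new (g, a, g, g)
Total nodes = 9 + 4 + 4 + 7 + 9 + 4 + 8 + 1 + 2 + 4 + 3 + 0 + 4 + 1 + 1 + 4 + 0 + 6 + 4 = 75

75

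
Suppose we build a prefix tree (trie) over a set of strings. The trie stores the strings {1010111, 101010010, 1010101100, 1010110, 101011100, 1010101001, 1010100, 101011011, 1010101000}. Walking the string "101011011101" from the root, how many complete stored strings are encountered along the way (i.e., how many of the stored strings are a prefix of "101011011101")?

2

Check each prefix of "101011011101" against the stored set — each match is an end-marker on the path.
Prefixes of the query that are stored words: "1010110", "101011011"
Count: 2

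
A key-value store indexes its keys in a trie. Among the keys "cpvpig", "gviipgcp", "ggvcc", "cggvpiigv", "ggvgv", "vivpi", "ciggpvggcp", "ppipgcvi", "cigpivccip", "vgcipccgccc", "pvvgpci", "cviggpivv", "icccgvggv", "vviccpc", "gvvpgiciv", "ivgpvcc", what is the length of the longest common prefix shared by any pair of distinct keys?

3

Equivalently: take the maximum, over all pairs, of their longest common prefix length.
"ciggpvggcp" and "cigpivccip" agree on "cig" (3 characters) before diverging; nothing deeper is shared.
Longest shared-prefix length: 3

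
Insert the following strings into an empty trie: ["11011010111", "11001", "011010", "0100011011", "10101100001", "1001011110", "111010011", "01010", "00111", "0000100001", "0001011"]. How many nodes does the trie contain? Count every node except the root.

Trace insertions, counting only characters that open a new branch:
  "11011010111" → 11 new (1, 1, 0, 1, 1, 0, 1, 0, 1, 1, 1)
  "11001" → prefix "110" already present; 2 new (0, 1)
  "011010" → 6 new (0, 1, 1, 0, 1, 0)
  "0100011011" → prefix "01" already present; 8 new (0, 0, 0, 1, 1, 0, 1, 1)
  "10101100001" → prefix "1" already present; 10 new (0, 1, 0, 1, 1, 0, 0, 0, 0, 1)
  "1001011110" → prefix "10" already present; 8 new (0, 1, 0, 1, 1, 1, 1, 0)
  "111010011" → prefix "11" already present; 7 new (1, 0, 1, 0, 0, 1, 1)
  "01010" → prefix "010" already present; 2 new (1, 0)
  "00111" → prefix "0" already present; 4 new (0, 1, 1, 1)
  "0000100001" → prefix "00" already present; 8 new (0, 0, 1, 0, 0, 0, 0, 1)
  "0001011" → prefix "000" already present; 4 new (1, 0, 1, 1)
Total nodes = 11 + 2 + 6 + 8 + 10 + 8 + 7 + 2 + 4 + 8 + 4 = 70

70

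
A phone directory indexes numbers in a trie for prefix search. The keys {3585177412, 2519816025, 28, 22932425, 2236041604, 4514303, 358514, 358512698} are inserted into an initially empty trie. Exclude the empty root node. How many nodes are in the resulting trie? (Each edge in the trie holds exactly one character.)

48

Count nodes per top-level branch (shared prefixes stored once):
  '2'-branch (2236041604, 22932425, 2519816025, 28): 26 nodes
  '3'-branch (358512698, 358514, 3585177412): 15 nodes
  '4'-branch (4514303): 7 nodes
Sum: 48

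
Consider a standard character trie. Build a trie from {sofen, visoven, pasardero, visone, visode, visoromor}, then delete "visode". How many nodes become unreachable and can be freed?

2

After clearing the end-marker at "visode", prune upward until reaching a node still needed by another word.
The suffix "de" (2 nodes) is used only by "visode"; the node for "viso" still has the child "v", so pruning stops there.
Nodes removed: 2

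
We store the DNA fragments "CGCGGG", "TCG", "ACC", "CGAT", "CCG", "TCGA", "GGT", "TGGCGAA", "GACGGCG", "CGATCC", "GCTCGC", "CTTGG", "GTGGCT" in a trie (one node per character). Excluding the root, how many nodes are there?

Insert word by word; a character creates a node only if that edge doesn't already exist:
  "CGCGGG" → 6 new (C, G, C, G, G, G)
  "TCG" → 3 new (T, C, G)
  "ACC" → 3 new (A, C, C)
  "CGAT" → prefix "CG" already present; 2 new (A, T)
  "CCG" → prefix "C" already present; 2 new (C, G)
  "TCGA" → prefix "TCG" already present; 1 new (A)
  "GGT" → 3 new (G, G, T)
  "TGGCGAA" → prefix "T" already present; 6 new (G, G, C, G, A, A)
  "GACGGCG" → prefix "G" already present; 6 new (A, C, G, G, C, G)
  "CGATCC" → prefix "CGAT" already present; 2 new (C, C)
  "GCTCGC" → prefix "G" already present; 5 new (C, T, C, G, C)
  "CTTGG" → prefix "C" already present; 4 new (T, T, G, G)
  "GTGGCT" → prefix "G" already present; 5 new (T, G, G, C, T)
Total nodes = 6 + 3 + 3 + 2 + 2 + 1 + 3 + 6 + 6 + 2 + 5 + 4 + 5 = 48

48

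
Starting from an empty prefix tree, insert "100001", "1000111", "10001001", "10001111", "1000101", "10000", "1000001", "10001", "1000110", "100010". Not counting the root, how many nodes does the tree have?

17

Count nodes per top-level branch (shared prefixes stored once):
  '1'-branch (10000, 1000001, 100001, 10001, 100010, 10001001, 1000101, 1000110, 1000111, 10001111): 17 nodes
Sum: 17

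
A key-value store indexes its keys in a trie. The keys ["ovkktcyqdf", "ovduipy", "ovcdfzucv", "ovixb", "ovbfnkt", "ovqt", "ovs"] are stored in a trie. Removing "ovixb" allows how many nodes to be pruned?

3

Walk "ovixb" from the leaf back toward the root, removing each node that no remaining word uses.
The suffix "ixb" (3 nodes) is used only by "ovixb"; the node for "ov" still has the child "k", so pruning stops there.
Nodes removed: 3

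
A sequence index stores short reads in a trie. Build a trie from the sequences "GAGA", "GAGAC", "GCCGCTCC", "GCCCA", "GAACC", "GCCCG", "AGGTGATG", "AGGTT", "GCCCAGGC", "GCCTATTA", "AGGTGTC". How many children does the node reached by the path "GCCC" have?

Follow the path "GCCC" to its node, then look at its outgoing edges.
Distinct next characters after "GCCC": A, G.
That node has 2 child edges.

2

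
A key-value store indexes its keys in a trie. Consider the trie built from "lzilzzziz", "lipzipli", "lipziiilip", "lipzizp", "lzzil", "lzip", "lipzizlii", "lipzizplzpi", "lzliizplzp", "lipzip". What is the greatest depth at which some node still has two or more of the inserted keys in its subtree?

Equivalently: take the maximum, over all pairs, of their longest common prefix length.
e.g. "lipzizp" and "lipzizplzpi" share the prefix "lipzizp" of length 7; no pair shares a longer one.
Longest shared-prefix length: 7

7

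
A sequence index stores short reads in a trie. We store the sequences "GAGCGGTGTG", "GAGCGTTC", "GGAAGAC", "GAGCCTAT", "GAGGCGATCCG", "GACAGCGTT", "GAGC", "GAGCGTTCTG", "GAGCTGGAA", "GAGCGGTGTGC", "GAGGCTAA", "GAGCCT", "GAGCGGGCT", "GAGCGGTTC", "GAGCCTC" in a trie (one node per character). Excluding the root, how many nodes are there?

55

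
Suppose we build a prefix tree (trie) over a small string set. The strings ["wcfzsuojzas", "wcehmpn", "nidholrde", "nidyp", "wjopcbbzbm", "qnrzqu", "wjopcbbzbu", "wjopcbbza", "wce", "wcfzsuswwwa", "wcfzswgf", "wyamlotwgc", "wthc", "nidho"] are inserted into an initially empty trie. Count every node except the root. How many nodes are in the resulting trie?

64

Trace insertions, counting only characters that open a new branch:
  "wcfzsuojzas" → 11 new (w, c, f, z, s, u, o, j, z, a, s)
  "wcehmpn" → prefix "wc" already present; 5 new (e, h, m, p, n)
  "nidholrde" → 9 new (n, i, d, h, o, l, r, d, e)
  "nidyp" → prefix "nid" already present; 2 new (y, p)
  "wjopcbbzbm" → prefix "w" already present; 9 new (j, o, p, c, b, b, z, b, m)
  "qnrzqu" → 6 new (q, n, r, z, q, u)
  "wjopcbbzbu" → prefix "wjopcbbzb" already present; 1 new (u)
  "wjopcbbza" → prefix "wjopcbbz" already present; 1 new (a)
  "wce" → prefix "wce" already present; 0 new (none)
  "wcfzsuswwwa" → prefix "wcfzsu" already present; 5 new (s, w, w, w, a)
  "wcfzswgf" → prefix "wcfzs" already present; 3 new (w, g, f)
  "wyamlotwgc" → prefix "w" already present; 9 new (y, a, m, l, o, t, w, g, c)
  "wthc" → prefix "w" already present; 3 new (t, h, c)
  "nidho" → prefix "nidho" already present; 0 new (none)
Total nodes = 11 + 5 + 9 + 2 + 9 + 6 + 1 + 1 + 0 + 5 + 3 + 9 + 3 + 0 = 64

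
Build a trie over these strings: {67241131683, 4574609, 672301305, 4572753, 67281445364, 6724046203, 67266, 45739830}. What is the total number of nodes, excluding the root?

Trace insertions, counting only characters that open a new branch:
  "67241131683" → 11 new (6, 7, 2, 4, 1, 1, 3, 1, 6, 8, 3)
  "4574609" → 7 new (4, 5, 7, 4, 6, 0, 9)
  "672301305" → prefix "672" already present; 6 new (3, 0, 1, 3, 0, 5)
  "4572753" → prefix "457" already present; 4 new (2, 7, 5, 3)
  "67281445364" → prefix "672" already present; 8 new (8, 1, 4, 4, 5, 3, 6, 4)
  "6724046203" → prefix "6724" already present; 6 new (0, 4, 6, 2, 0, 3)
  "67266" → prefix "672" already present; 2 new (6, 6)
  "45739830" → prefix "457" already present; 5 new (3, 9, 8, 3, 0)
Total nodes = 11 + 7 + 6 + 4 + 8 + 6 + 2 + 5 = 49

49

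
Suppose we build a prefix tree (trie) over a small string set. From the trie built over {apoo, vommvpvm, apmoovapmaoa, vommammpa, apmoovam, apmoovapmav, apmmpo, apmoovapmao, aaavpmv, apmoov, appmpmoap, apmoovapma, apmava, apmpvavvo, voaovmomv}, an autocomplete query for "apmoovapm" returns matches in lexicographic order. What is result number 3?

Words with prefix "apmoovapm", in lexicographic order: "apmoovapma", "apmoovapmao", "apmoovapmaoa", "apmoovapmav"
The 3rd is apmoovapmaoa.

apmoovapmaoa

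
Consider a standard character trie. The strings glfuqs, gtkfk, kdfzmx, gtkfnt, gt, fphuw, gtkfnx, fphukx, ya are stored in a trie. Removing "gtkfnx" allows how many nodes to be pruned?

1

Walk "gtkfnx" from the leaf back toward the root, removing each node that no remaining word uses.
The suffix "x" (1 node) is used only by "gtkfnx"; the node for "gtkfn" still has the child "t", so pruning stops there.
Nodes removed: 1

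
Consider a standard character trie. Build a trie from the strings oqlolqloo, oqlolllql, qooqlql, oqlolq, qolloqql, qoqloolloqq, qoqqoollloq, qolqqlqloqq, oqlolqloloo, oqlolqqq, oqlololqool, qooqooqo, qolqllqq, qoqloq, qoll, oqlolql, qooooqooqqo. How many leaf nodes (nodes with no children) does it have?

14

Leaves are exactly the stored words that no other stored word extends.
Those words: "oqlolllql", "oqlololqool", "oqlolqloloo", "oqlolqloo", "oqlolqqq", "qolloqql", "qolqllqq", "qolqqlqloqq", "qooooqooqqo", "qooqlql", "qooqooqo", "qoqloolloqq", "qoqloq", "qoqqoollloq"
Leaf count: 14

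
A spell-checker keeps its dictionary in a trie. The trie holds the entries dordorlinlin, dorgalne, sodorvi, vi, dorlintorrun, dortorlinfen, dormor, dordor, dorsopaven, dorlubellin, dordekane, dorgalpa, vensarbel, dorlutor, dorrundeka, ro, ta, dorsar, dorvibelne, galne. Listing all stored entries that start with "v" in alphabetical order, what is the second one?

vi

Words with prefix "v", in lexicographic order: "vensarbel", "vi"
Position 2: vi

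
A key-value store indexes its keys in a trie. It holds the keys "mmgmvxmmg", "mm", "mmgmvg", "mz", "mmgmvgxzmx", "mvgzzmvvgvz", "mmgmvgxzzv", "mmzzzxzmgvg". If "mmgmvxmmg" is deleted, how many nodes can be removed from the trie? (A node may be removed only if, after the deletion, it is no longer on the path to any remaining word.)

Walk "mmgmvxmmg" from the leaf back toward the root, removing each node that no remaining word uses.
The suffix "xmmg" (4 nodes) is used only by "mmgmvxmmg"; the node for "mmgmv" still has the child "g", so pruning stops there.
Nodes removed: 4

4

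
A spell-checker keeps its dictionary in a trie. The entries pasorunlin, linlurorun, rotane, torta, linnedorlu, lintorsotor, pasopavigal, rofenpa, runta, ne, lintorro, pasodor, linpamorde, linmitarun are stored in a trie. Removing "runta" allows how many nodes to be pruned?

Walk "runta" from the leaf back toward the root, removing each node that no remaining word uses.
The suffix "unta" (4 nodes) is used only by "runta"; the node for "r" still has the child "o", so pruning stops there.
Nodes removed: 4

4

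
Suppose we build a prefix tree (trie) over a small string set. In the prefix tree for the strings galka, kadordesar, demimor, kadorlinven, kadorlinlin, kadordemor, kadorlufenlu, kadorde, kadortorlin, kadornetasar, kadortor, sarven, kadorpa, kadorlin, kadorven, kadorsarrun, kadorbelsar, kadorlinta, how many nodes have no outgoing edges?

15

A leaf is a node with no children — equivalently, the end of a word that is not a proper prefix of any other stored word.
Those words: "demimor", "galka", "kadorbelsar", "kadordemor", "kadordesar", "kadorlinlin", "kadorlinta", "kadorlinven", "kadorlufenlu", "kadornetasar", "kadorpa", "kadorsarrun", "kadortorlin", "kadorven", "sarven"
Leaf count: 15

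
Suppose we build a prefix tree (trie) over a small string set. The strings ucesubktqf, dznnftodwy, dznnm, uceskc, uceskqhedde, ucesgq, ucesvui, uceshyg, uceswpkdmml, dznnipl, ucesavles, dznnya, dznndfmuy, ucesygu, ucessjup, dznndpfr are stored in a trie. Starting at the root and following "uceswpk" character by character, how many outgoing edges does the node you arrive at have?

1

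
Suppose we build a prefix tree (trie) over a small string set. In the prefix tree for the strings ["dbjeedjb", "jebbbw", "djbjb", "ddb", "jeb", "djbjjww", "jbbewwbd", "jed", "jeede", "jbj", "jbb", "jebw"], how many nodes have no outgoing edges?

Leaves are exactly the stored words that no other stored word extends.
Those words: "dbjeedjb", "ddb", "djbjb", "djbjjww", "jbbewwbd", "jbj", "jebbbw", "jebw", "jed", "jeede"
Leaf count: 10

10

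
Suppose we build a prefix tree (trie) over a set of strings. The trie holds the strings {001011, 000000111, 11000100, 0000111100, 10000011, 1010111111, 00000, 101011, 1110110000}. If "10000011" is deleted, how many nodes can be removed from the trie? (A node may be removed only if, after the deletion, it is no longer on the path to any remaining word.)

A node on "10000011"'s path can go only if nothing else ends at it or branches off below it.
The suffix "000011" (6 nodes) is used only by "10000011"; the node for "10" still has the child "1", so pruning stops there.
Nodes removed: 6

6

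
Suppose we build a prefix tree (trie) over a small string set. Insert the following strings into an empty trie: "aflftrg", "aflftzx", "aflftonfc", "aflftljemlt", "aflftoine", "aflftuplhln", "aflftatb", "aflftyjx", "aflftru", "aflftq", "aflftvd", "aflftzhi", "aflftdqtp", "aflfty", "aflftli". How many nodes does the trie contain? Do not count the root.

45

For each word, the new-node count is its length minus the longest prefix already in the trie:
  "aflftrg" → 7 new (a, f, l, f, t, r, g)
  "aflftzx" → prefix "aflft" already present; 2 new (z, x)
  "aflftonfc" → prefix "aflft" already present; 4 new (o, n, f, c)
  "aflftljemlt" → prefix "aflft" already present; 6 new (l, j, e, m, l, t)
  "aflftoine" → prefix "aflfto" already present; 3 new (i, n, e)
  "aflftuplhln" → prefix "aflft" already present; 6 new (u, p, l, h, l, n)
  "aflftatb" → prefix "aflft" already present; 3 new (a, t, b)
  "aflftyjx" → prefix "aflft" already present; 3 new (y, j, x)
  "aflftru" → prefix "aflftr" already present; 1 new (u)
  "aflftq" → prefix "aflft" already present; 1 new (q)
  "aflftvd" → prefix "aflft" already present; 2 new (v, d)
  "aflftzhi" → prefix "aflftz" already present; 2 new (h, i)
  "aflftdqtp" → prefix "aflft" already present; 4 new (d, q, t, p)
  "aflfty" → prefix "aflfty" already present; 0 new (none)
  "aflftli" → prefix "aflftl" already present; 1 new (i)
Total nodes = 7 + 2 + 4 + 6 + 3 + 6 + 3 + 3 + 1 + 1 + 2 + 2 + 4 + 0 + 1 = 45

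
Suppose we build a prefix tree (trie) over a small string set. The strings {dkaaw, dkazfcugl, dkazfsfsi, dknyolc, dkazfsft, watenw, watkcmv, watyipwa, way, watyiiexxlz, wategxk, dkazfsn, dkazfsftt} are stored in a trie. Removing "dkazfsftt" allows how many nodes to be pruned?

1

A node on "dkazfsftt"'s path can go only if nothing else ends at it or branches off below it.
The suffix "t" (1 node) is used only by "dkazfsftt"; "dkazfsft" is itself a stored word, so pruning stops there.
Nodes removed: 1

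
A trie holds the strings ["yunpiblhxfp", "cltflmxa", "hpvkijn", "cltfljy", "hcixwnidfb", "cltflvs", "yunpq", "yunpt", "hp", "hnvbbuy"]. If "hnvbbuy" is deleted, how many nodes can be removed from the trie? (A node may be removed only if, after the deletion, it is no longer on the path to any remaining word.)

Walk "hnvbbuy" from the leaf back toward the root, removing each node that no remaining word uses.
The suffix "nvbbuy" (6 nodes) is used only by "hnvbbuy"; the node for "h" still has the child "p", so pruning stops there.
Nodes removed: 6

6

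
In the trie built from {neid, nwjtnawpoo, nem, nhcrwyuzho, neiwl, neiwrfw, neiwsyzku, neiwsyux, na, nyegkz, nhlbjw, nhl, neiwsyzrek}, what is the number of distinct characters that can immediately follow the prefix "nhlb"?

Follow the path "nhlb" to its node, then look at its outgoing edges.
Characters that immediately follow "nhlb" among the stored strings: {j}.
That node has 1 child edge.

1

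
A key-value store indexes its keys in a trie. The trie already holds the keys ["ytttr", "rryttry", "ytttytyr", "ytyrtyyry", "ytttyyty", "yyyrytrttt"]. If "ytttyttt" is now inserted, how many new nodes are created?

2

The longest prefix of "ytttyttt" already in the trie is "ytttyt" (length 6).
Each of the 2 remaining characters creates one node.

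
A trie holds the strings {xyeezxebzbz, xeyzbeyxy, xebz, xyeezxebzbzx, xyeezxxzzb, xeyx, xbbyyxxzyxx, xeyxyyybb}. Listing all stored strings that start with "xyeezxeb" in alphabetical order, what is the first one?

Filter for "xyeezxeb…" and sort: "xyeezxebzbz", "xyeezxebzbzx"
Position 1: xyeezxebzbz

xyeezxebzbz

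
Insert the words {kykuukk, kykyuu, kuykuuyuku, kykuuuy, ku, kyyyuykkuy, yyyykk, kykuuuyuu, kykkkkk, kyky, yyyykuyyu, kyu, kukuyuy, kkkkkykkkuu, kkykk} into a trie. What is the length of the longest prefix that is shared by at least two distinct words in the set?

7

Look for the deepest trie node that still has at least two words in its subtree.
"kykuuuy" and "kykuuuyuu" agree on "kykuuuy" (7 characters) before diverging; nothing deeper is shared.
Longest shared-prefix length: 7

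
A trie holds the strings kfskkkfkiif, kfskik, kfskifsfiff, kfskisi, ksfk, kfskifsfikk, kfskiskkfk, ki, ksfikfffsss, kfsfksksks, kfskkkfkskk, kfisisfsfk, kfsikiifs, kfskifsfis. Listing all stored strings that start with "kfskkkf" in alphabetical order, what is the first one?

kfskkkfkiif

Words with prefix "kfskkkf", in lexicographic order: "kfskkkfkiif", "kfskkkfkskk"
Position 1: kfskkkfkiif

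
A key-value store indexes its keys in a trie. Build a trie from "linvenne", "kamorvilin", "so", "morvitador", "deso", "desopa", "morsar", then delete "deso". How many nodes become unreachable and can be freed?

A node on "deso"'s path can go only if nothing else ends at it or branches off below it.
Every node on "deso" is still needed (e.g. by "desopa"), so nothing is freed.
Nodes removed: 0

0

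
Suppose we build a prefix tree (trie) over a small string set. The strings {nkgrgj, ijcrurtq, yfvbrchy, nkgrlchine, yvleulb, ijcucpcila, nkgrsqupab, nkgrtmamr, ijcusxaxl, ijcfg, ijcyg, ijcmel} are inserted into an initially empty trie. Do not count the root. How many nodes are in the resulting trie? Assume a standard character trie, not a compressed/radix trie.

Insert word by word; a character creates a node only if that edge doesn't already exist:
  "nkgrgj" → 6 new (n, k, g, r, g, j)
  "ijcrurtq" → 8 new (i, j, c, r, u, r, t, q)
  "yfvbrchy" → 8 new (y, f, v, b, r, c, h, y)
  "nkgrlchine" → prefix "nkgr" already present; 6 new (l, c, h, i, n, e)
  "yvleulb" → prefix "y" already present; 6 new (v, l, e, u, l, b)
  "ijcucpcila" → prefix "ijc" already present; 7 new (u, c, p, c, i, l, a)
  "nkgrsqupab" → prefix "nkgr" already present; 6 new (s, q, u, p, a, b)
  "nkgrtmamr" → prefix "nkgr" already present; 5 new (t, m, a, m, r)
  "ijcusxaxl" → prefix "ijcu" already present; 5 new (s, x, a, x, l)
  "ijcfg" → prefix "ijc" already present; 2 new (f, g)
  "ijcyg" → prefix "ijc" already present; 2 new (y, g)
  "ijcmel" → prefix "ijc" already present; 3 new (m, e, l)
Total nodes = 6 + 8 + 8 + 6 + 6 + 7 + 6 + 5 + 5 + 2 + 2 + 3 = 64

64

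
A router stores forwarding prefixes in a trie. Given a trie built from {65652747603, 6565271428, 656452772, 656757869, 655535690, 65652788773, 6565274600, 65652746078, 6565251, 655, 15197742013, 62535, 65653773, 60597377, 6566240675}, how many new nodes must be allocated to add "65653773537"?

The longest prefix of "65653773537" already in the trie is "65653773" (length 8).
New nodes needed: |"65653773537"| − 8 = 11 − 8 = 3.

3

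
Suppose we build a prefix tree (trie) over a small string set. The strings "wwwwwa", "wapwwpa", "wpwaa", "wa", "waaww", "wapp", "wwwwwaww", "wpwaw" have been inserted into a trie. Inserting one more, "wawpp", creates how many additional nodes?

3

The longest prefix of "wawpp" already in the trie is "wa" (length 2).
New nodes needed: |"wawpp"| − 2 = 5 − 2 = 3.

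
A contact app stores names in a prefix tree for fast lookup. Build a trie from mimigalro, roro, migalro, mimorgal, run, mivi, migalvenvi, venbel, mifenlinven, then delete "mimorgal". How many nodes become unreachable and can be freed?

Walk "mimorgal" from the leaf back toward the root, removing each node that no remaining word uses.
The suffix "orgal" (5 nodes) is used only by "mimorgal"; the node for "mim" still has the child "i", so pruning stops there.
Nodes removed: 5

5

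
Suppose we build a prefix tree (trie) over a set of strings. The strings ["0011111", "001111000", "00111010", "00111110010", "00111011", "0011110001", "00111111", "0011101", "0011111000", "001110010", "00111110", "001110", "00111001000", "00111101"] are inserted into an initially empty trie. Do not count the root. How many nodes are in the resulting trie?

27

Count nodes per top-level branch (shared prefixes stored once):
  '0'-branch (001110, 001110010, 00111001000, 0011101, 00111010, 00111011, 001111000, 0011110001, 00111101, 0011111, 00111110, 0011111000, 00111110010, 00111111): 27 nodes
Sum: 27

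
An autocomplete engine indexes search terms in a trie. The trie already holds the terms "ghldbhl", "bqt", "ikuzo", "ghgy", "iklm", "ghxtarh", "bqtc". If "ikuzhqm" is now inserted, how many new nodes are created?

3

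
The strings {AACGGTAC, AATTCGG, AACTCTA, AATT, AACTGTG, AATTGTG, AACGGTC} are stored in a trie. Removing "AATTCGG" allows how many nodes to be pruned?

A node on "AATTCGG"'s path can go only if nothing else ends at it or branches off below it.
The suffix "CGG" (3 nodes) is used only by "AATTCGG"; the node for "AATT" still has the child "G", so pruning stops there.
Nodes removed: 3

3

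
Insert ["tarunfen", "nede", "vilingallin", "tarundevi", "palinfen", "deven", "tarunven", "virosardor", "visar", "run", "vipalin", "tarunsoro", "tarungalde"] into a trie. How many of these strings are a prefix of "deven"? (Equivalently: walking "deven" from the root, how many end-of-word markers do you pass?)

1

Check each prefix of "deven" against the stored set — each match is an end-marker on the path.
Prefixes of the query that are stored words: "deven"
Count: 1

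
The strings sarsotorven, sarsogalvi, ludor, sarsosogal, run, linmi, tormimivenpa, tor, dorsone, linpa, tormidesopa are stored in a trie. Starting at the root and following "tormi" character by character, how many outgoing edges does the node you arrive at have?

The children of the "tormi" node are the distinct next characters among strings starting with "tormi".
Characters that immediately follow "tormi" among the stored strings: {d, m}.
That node has 2 child edges.

2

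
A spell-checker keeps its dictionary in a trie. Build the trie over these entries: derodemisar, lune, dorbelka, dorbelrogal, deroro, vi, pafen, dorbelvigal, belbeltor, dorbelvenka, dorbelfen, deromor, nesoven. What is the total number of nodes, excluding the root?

67

Trace insertions, counting only characters that open a new branch:
  "derodemisar" → 11 new (d, e, r, o, d, e, m, i, s, a, r)
  "lune" → 4 new (l, u, n, e)
  "dorbelka" → prefix "d" already present; 7 new (o, r, b, e, l, k, a)
  "dorbelrogal" → prefix "dorbel" already present; 5 new (r, o, g, a, l)
  "deroro" → prefix "dero" already present; 2 new (r, o)
  "vi" → 2 new (v, i)
  "pafen" → 5 new (p, a, f, e, n)
  "dorbelvigal" → prefix "dorbel" already present; 5 new (v, i, g, a, l)
  "belbeltor" → 9 new (b, e, l, b, e, l, t, o, r)
  "dorbelvenka" → prefix "dorbelv" already present; 4 new (e, n, k, a)
  "dorbelfen" → prefix "dorbel" already present; 3 new (f, e, n)
  "deromor" → prefix "dero" already present; 3 new (m, o, r)
  "nesoven" → 7 new (n, e, s, o, v, e, n)
Total nodes = 11 + 4 + 7 + 5 + 2 + 2 + 5 + 5 + 9 + 4 + 3 + 3 + 7 = 67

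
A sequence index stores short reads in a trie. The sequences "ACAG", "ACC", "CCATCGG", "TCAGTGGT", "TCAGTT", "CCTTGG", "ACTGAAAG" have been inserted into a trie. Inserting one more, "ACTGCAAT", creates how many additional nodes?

4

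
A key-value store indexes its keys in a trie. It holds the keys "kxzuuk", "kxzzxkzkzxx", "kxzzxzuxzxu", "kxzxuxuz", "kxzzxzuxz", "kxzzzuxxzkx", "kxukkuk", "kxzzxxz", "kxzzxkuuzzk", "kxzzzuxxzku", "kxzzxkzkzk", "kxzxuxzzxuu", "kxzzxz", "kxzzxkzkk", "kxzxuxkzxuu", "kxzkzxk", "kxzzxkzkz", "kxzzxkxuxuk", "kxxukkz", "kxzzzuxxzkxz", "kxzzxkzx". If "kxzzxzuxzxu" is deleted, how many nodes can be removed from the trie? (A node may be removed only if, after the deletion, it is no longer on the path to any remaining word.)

Walk "kxzzxzuxzxu" from the leaf back toward the root, removing each node that no remaining word uses.
The suffix "xu" (2 nodes) is used only by "kxzzxzuxzxu"; "kxzzxzuxz" is itself a stored word, so pruning stops there.
Nodes removed: 2

2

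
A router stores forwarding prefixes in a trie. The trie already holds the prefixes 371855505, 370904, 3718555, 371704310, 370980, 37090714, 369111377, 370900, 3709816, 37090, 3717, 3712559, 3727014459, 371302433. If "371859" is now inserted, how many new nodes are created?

1

The longest prefix of "371859" already in the trie is "37185" (length 5).
Each of the 1 remaining characters creates one node.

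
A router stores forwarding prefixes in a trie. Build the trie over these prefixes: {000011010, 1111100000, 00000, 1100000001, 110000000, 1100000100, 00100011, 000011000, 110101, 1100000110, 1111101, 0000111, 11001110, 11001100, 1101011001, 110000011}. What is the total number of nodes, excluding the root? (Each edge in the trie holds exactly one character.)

For each word, the new-node count is its length minus the longest prefix already in the trie:
  "000011010" → 9 new (0, 0, 0, 0, 1, 1, 0, 1, 0)
  "1111100000" → 10 new (1, 1, 1, 1, 1, 0, 0, 0, 0, 0)
  "00000" → prefix "0000" already present; 1 new (0)
  "1100000001" → prefix "11" already present; 8 new (0, 0, 0, 0, 0, 0, 0, 1)
  "110000000" → prefix "110000000" already present; 0 new (none)
  "1100000100" → prefix "1100000" already present; 3 new (1, 0, 0)
  "00100011" → prefix "00" already present; 6 new (1, 0, 0, 0, 1, 1)
  "000011000" → prefix "0000110" already present; 2 new (0, 0)
  "110101" → prefix "110" already present; 3 new (1, 0, 1)
  "1100000110" → prefix "11000001" already present; 2 new (1, 0)
  "1111101" → prefix "111110" already present; 1 new (1)
  "0000111" → prefix "000011" already present; 1 new (1)
  "11001110" → prefix "1100" already present; 4 new (1, 1, 1, 0)
  "11001100" → prefix "110011" already present; 2 new (0, 0)
  "1101011001" → prefix "110101" already present; 4 new (1, 0, 0, 1)
  "110000011" → prefix "110000011" already present; 0 new (none)
Total nodes = 9 + 10 + 1 + 8 + 0 + 3 + 6 + 2 + 3 + 2 + 1 + 1 + 4 + 2 + 4 + 0 = 56

56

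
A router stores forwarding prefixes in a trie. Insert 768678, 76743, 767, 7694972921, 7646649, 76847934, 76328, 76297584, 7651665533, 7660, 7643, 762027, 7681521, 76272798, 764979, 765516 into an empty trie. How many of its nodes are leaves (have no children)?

Leaves are exactly the stored words that no other stored word extends.
Those words: "762027", "76272798", "76297584", "76328", "7643", "7646649", "764979", "7651665533", "765516", "7660", "76743", "7681521", "76847934", "768678", "7694972921"
Leaf count: 15

15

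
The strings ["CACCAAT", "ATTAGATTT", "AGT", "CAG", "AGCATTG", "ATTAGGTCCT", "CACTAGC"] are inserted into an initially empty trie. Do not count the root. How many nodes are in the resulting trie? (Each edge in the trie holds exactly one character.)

33

For each word, the new-node count is its length minus the longest prefix already in the trie:
  "CACCAAT" → 7 new (C, A, C, C, A, A, T)
  "ATTAGATTT" → 9 new (A, T, T, A, G, A, T, T, T)
  "AGT" → prefix "A" already present; 2 new (G, T)
  "CAG" → prefix "CA" already present; 1 new (G)
  "AGCATTG" → prefix "AG" already present; 5 new (C, A, T, T, G)
  "ATTAGGTCCT" → prefix "ATTAG" already present; 5 new (G, T, C, C, T)
  "CACTAGC" → prefix "CAC" already present; 4 new (T, A, G, C)
Total nodes = 7 + 9 + 2 + 1 + 5 + 5 + 4 = 33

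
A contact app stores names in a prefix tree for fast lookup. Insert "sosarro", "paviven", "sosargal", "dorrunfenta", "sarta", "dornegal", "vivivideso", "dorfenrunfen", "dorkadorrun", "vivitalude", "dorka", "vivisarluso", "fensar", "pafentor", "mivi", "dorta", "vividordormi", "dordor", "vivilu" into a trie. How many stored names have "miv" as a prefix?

1

Filter for entries beginning with "miv":
Matches: "mivi"
Count: 1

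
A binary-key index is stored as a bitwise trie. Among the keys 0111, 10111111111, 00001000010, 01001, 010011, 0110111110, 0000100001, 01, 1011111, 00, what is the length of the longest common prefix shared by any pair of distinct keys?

10

Equivalently: take the maximum, over all pairs, of their longest common prefix length.
"0000100001" and "00001000010" agree on "0000100001" (10 characters) before diverging; nothing deeper is shared.
Longest shared-prefix length: 10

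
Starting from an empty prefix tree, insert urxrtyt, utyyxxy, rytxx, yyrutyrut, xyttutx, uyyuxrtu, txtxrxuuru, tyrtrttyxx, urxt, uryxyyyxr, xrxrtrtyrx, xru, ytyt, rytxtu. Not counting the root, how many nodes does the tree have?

For each word, the new-node count is its length minus the longest prefix already in the trie:
  "urxrtyt" → 7 new (u, r, x, r, t, y, t)
  "utyyxxy" → prefix "u" already present; 6 new (t, y, y, x, x, y)
  "rytxx" → 5 new (r, y, t, x, x)
  "yyrutyrut" → 9 new (y, y, r, u, t, y, r, u, t)
  "xyttutx" → 7 new (x, y, t, t, u, t, x)
  "uyyuxrtu" → prefix "u" already present; 7 new (y, y, u, x, r, t, u)
  "txtxrxuuru" → 10 new (t, x, t, x, r, x, u, u, r, u)
  "tyrtrttyxx" → prefix "t" already present; 9 new (y, r, t, r, t, t, y, x, x)
  "urxt" → prefix "urx" already present; 1 new (t)
  "uryxyyyxr" → prefix "ur" already present; 7 new (y, x, y, y, y, x, r)
  "xrxrtrtyrx" → prefix "x" already present; 9 new (r, x, r, t, r, t, y, r, x)
  "xru" → prefix "xr" already present; 1 new (u)
  "ytyt" → prefix "y" already present; 3 new (t, y, t)
  "rytxtu" → prefix "rytx" already present; 2 new (t, u)
Total nodes = 7 + 6 + 5 + 9 + 7 + 7 + 10 + 9 + 1 + 7 + 9 + 1 + 3 + 2 = 83

83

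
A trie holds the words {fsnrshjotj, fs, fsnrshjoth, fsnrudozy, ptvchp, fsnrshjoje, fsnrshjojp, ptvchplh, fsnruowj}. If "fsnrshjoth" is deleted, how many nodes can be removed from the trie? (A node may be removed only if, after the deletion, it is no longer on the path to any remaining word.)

1

Walk "fsnrshjoth" from the leaf back toward the root, removing each node that no remaining word uses.
The suffix "h" (1 node) is used only by "fsnrshjoth"; the node for "fsnrshjot" still has the child "j", so pruning stops there.
Nodes removed: 1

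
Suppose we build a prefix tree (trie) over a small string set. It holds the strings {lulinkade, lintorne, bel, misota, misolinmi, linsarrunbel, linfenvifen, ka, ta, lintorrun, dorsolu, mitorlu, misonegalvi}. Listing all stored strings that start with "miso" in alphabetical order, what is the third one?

misota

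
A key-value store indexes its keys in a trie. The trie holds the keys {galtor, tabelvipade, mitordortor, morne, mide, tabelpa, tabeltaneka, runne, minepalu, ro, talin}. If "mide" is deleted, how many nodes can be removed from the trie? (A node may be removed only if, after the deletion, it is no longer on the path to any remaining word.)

2

A node on "mide"'s path can go only if nothing else ends at it or branches off below it.
The suffix "de" (2 nodes) is used only by "mide"; the node for "mi" still has the child "t", so pruning stops there.
Nodes removed: 2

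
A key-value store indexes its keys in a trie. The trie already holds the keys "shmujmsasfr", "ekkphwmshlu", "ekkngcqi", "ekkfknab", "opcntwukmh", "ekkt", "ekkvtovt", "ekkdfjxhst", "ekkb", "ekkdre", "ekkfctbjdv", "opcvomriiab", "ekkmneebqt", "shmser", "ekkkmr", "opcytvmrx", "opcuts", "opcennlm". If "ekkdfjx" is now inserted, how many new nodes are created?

"ekkdfjx" is already a full path in the trie; only an end-marker is added.
No new nodes are needed: 0.

0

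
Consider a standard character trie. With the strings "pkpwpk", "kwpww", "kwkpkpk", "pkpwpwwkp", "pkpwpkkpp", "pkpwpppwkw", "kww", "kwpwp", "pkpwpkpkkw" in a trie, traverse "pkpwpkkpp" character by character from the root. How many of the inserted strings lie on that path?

Walk "pkpwpkkpp" from the root; an end-of-word marker is hit whenever a stored word is a prefix of "pkpwpkkpp".
Prefixes of the query that are stored words: "pkpwpk", "pkpwpkkpp"
Count: 2

2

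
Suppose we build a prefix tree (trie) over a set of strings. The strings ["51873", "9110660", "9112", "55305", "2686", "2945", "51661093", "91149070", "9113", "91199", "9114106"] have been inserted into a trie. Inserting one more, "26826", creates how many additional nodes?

The longest prefix of "26826" already in the trie is "268" (length 3).
Each of the 2 remaining characters creates one node.

2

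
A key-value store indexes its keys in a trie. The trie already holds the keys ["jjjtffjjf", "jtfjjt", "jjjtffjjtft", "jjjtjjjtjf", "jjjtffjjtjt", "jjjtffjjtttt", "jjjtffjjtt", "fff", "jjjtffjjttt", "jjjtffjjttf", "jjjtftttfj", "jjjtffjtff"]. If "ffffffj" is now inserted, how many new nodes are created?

"fff" is already a path in the trie; the remaining "fffj" must be added.
Each of the 4 remaining characters creates one node.

4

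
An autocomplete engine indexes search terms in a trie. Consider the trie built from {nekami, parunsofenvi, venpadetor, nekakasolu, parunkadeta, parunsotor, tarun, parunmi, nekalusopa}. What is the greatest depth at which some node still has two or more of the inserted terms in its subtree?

Look for the deepest trie node that still has at least two words in its subtree.
e.g. "parunsofenvi" and "parunsotor" share the prefix "parunso" of length 7; no pair shares a longer one.
Longest shared-prefix length: 7

7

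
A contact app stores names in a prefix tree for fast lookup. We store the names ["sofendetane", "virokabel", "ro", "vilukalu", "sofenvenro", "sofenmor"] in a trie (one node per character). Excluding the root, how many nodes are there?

36

Count nodes per top-level branch (shared prefixes stored once):
  'r'-branch (ro): 2 nodes
  's'-branch (sofendetane, sofenmor, sofenvenro): 19 nodes
  'v'-branch (vilukalu, virokabel): 15 nodes
Sum: 36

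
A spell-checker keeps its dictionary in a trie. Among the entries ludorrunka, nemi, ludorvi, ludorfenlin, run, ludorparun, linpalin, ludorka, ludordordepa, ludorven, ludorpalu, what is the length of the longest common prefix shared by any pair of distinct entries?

7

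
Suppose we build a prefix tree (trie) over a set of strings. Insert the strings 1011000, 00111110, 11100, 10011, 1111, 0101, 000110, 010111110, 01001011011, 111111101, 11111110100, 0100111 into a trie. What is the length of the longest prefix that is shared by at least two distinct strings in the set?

Look for the deepest trie node that still has at least two words in its subtree.
e.g. "111111101" and "11111110100" share the prefix "111111101" of length 9; no pair shares a longer one.
Longest shared-prefix length: 9

9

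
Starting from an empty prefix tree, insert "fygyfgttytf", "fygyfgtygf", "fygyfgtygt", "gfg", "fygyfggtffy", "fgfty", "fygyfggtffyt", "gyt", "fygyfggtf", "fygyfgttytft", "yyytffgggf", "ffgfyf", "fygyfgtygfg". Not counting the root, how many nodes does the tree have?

47

Count nodes per top-level branch (shared prefixes stored once):
  'f'-branch (ffgfyf, fgfty, fygyfggtf, fygyfggtffy, fygyfggtffyt, fygyfgttytf, fygyfgttytft, fygyfgtygf, fygyfgtygfg, fygyfgtygt): 32 nodes
  'g'-branch (gfg, gyt): 5 nodes
  'y'-branch (yyytffgggf): 10 nodes
Sum: 47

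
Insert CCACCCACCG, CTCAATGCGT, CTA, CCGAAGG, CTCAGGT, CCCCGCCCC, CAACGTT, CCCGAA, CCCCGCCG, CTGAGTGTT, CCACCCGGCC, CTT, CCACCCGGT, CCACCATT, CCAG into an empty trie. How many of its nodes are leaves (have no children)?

A leaf is a node with no children — equivalently, the end of a word that is not a proper prefix of any other stored word.
Those words: "CAACGTT", "CCACCATT", "CCACCCACCG", "CCACCCGGCC", "CCACCCGGT", "CCAG", "CCCCGCCCC", "CCCCGCCG", "CCCGAA", "CCGAAGG", "CTA", "CTCAATGCGT", "CTCAGGT", "CTGAGTGTT", "CTT"
Leaf count: 15

15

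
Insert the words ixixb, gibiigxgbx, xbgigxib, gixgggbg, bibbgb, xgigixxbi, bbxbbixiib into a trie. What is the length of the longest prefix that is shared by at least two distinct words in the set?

Equivalently: take the maximum, over all pairs, of their longest common prefix length.
"gibiigxgbx" and "gixgggbg" agree on "gi" (2 characters) before diverging; nothing deeper is shared.
Longest shared-prefix length: 2

2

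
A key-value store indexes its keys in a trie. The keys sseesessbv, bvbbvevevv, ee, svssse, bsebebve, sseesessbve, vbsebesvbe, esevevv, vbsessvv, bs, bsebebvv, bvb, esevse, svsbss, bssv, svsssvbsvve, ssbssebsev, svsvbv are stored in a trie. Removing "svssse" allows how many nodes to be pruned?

1

A node on "svssse"'s path can go only if nothing else ends at it or branches off below it.
The suffix "e" (1 node) is used only by "svssse"; the node for "svsss" still has the child "v", so pruning stops there.
Nodes removed: 1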